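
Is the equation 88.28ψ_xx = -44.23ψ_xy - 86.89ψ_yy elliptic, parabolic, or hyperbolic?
Rewriting in standard form: 88.28ψ_xx + 44.23ψ_xy + 86.89ψ_yy = 0. Computing B² - 4AC with A = 88.28, B = 44.23, C = 86.89: discriminant = -28726.3039 (negative). Answer: elliptic.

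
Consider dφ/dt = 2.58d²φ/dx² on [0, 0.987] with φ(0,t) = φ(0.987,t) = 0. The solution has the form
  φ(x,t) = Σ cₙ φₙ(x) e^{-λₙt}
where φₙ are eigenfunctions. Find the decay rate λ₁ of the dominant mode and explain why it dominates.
Eigenvalues: λₙ = 2.58n²π²/0.987².
First three modes:
  n=1: λ₁ = 2.58π²/0.987² ≈ 26.139
  n=2: λ₂ = 10.32π²/0.987² ≈ 104.555 (4× faster decay)
  n=3: λ₃ = 23.22π²/0.987² ≈ 235.249 (9× faster decay)
As t → ∞, higher modes decay exponentially faster. The n=1 mode dominates: φ ~ c₁ sin(πx/0.987) e^{-λ₁t}.
Decay rate: λ₁ = 2.58π²/0.987² ≈ 26.139.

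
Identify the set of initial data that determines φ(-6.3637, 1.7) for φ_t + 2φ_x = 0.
A single point: x = -9.7637. The characteristic through (-6.3637, 1.7) is x - 2t = const, so x = -6.3637 - 2·1.7 = -9.7637.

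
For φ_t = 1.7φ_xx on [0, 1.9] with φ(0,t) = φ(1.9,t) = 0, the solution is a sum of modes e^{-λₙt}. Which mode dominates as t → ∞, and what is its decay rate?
Eigenvalues: λₙ = 1.7n²π²/1.9².
First three modes:
  n=1: λ₁ = 1.7π²/1.9² ≈ 4.648
  n=2: λ₂ = 6.8π²/1.9² ≈ 18.591 (4× faster decay)
  n=3: λ₃ = 15.3π²/1.9² ≈ 41.83 (9× faster decay)
As t → ∞, higher modes decay exponentially faster. The n=1 mode dominates: φ ~ c₁ sin(πx/1.9) e^{-λ₁t}.
Decay rate: λ₁ = 1.7π²/1.9² ≈ 4.648.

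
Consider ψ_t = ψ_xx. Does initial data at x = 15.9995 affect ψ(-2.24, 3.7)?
Yes, for any finite x. The heat equation has infinite propagation speed, so all initial data affects all points at any t > 0.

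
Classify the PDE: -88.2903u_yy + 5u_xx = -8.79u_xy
Rewriting in standard form: 5u_xx + 8.79u_xy - 88.2903u_yy = 0. A = 5, B = 8.79, C = -88.2903. Discriminant B² - 4AC = 1843.0701. Since 1843.0701 > 0, hyperbolic.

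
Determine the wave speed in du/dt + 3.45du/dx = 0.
Speed = 3.45. Information travels along x - 3.45t = const (rightward).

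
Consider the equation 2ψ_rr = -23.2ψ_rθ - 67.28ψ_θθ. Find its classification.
Rewriting in standard form: 2ψ_rr + 23.2ψ_rθ + 67.28ψ_θθ = 0. Parabolic. (A = 2, B = 23.2, C = 67.28 gives B² - 4AC = 0.)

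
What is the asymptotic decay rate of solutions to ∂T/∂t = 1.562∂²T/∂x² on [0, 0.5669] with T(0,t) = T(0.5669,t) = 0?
Eigenvalues: λₙ = 1.562n²π²/0.5669².
First three modes:
  n=1: λ₁ = 1.562π²/0.5669² ≈ 47.97
  n=2: λ₂ = 6.248π²/0.5669² ≈ 191.879 (4× faster decay)
  n=3: λ₃ = 14.058π²/0.5669² ≈ 431.728 (9× faster decay)
As t → ∞, higher modes decay exponentially faster. The n=1 mode dominates: T ~ c₁ sin(πx/0.5669) e^{-λ₁t}.
Decay rate: λ₁ = 1.562π²/0.5669² ≈ 47.97.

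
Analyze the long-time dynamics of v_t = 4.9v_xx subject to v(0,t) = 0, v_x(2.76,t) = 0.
Long-time behavior: v → 0. Heat escapes through the Dirichlet boundary.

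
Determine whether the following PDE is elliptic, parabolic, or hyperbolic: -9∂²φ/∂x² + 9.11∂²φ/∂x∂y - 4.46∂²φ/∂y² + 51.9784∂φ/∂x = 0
Coefficients: A = -9, B = 9.11, C = -4.46. B² - 4AC = -77.5679, which is negative, so the equation is elliptic.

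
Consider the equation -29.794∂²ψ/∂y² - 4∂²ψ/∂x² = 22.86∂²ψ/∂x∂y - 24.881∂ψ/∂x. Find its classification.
Rewriting in standard form: -4∂²ψ/∂x² - 22.86∂²ψ/∂x∂y - 29.794∂²ψ/∂y² + 24.881∂ψ/∂x = 0. Hyperbolic. (A = -4, B = -22.86, C = -29.794 gives B² - 4AC = 45.8756.)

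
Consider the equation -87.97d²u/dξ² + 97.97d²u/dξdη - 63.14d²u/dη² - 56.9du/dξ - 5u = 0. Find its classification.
Elliptic. (A = -87.97, B = 97.97, C = -63.14 gives B² - 4AC = -12619.5823.)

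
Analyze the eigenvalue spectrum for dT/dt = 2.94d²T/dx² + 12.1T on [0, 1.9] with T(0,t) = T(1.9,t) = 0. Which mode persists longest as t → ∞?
Eigenvalues: λₙ = 2.94n²π²/1.9² - 12.1.
First three modes:
  n=1: λ₁ = 2.94π²/1.9² - 12.1 ≈ -4.062
  n=2: λ₂ = 11.76π²/1.9² - 12.1 ≈ 20.051
  n=3: λ₃ = 26.46π²/1.9² - 12.1 ≈ 60.241
Since 2.94π²/1.9² ≈ 8.038 < 12.1, λ₁ < 0.
The n=1 mode grows fastest (−λₙ is largest for n=1) → dominates.
Asymptotic: T ~ c₁ sin(πx/1.9) e^{4.062t} (exponential growth at rate −λ₁ ≈ 4.062).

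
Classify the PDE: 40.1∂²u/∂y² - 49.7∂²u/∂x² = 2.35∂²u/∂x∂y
Rewriting in standard form: -49.7∂²u/∂x² - 2.35∂²u/∂x∂y + 40.1∂²u/∂y² = 0. A = -49.7, B = -2.35, C = 40.1. Discriminant B² - 4AC = 7977.4025. Since 7977.4025 > 0, hyperbolic.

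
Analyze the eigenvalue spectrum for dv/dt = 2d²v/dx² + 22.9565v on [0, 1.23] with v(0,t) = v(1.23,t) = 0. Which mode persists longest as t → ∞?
Eigenvalues: λₙ = 2n²π²/1.23² - 22.9565.
First three modes:
  n=1: λ₁ = 2π²/1.23² - 22.9565 ≈ -9.909
  n=2: λ₂ = 8π²/1.23² - 22.9565 ≈ 29.233
  n=3: λ₃ = 18π²/1.23² - 22.9565 ≈ 94.469
Since 2π²/1.23² ≈ 13.047 < 22.9565, λ₁ < 0.
The n=1 mode grows fastest (−λₙ is largest for n=1) → dominates.
Asymptotic: v ~ c₁ sin(πx/1.23) e^{9.909t} (exponential growth at rate −λ₁ ≈ 9.909).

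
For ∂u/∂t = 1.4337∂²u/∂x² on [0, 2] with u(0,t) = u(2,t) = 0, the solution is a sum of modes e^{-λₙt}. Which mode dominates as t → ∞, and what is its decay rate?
Eigenvalues: λₙ = 1.4337n²π²/2².
First three modes:
  n=1: λ₁ = 1.4337π²/2² ≈ 3.538
  n=2: λ₂ = 5.7348π²/2² ≈ 14.15 (4× faster decay)
  n=3: λ₃ = 12.9033π²/2² ≈ 31.838 (9× faster decay)
As t → ∞, higher modes decay exponentially faster. The n=1 mode dominates: u ~ c₁ sin(πx/2) e^{-λ₁t}.
Decay rate: λ₁ = 1.4337π²/2² ≈ 3.538.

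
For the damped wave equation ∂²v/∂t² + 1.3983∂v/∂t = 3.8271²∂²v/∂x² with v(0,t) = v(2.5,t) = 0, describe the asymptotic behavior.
v → 0. Damping (γ=1.3983) dissipates energy; oscillations decay exponentially.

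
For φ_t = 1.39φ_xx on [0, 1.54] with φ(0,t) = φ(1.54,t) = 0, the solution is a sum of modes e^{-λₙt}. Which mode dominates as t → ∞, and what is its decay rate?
Eigenvalues: λₙ = 1.39n²π²/1.54².
First three modes:
  n=1: λ₁ = 1.39π²/1.54² ≈ 5.785
  n=2: λ₂ = 5.56π²/1.54² ≈ 23.138 (4× faster decay)
  n=3: λ₃ = 12.51π²/1.54² ≈ 52.061 (9× faster decay)
As t → ∞, higher modes decay exponentially faster. The n=1 mode dominates: φ ~ c₁ sin(πx/1.54) e^{-λ₁t}.
Decay rate: λ₁ = 1.39π²/1.54² ≈ 5.785.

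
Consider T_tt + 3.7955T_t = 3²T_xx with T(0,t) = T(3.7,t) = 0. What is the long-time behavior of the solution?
As t → ∞, T → 0. Damping (γ=3.7955) dissipates energy; oscillations decay exponentially.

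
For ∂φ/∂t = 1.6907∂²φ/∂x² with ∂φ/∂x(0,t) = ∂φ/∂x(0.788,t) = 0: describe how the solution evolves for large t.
φ → constant (steady state). Heat is conserved (no flux at boundaries); solution approaches the spatial average.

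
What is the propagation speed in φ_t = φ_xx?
Infinite. The heat equation is parabolic, not hyperbolic, so disturbances propagate instantly.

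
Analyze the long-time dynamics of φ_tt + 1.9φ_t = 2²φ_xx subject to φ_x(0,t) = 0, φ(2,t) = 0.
Long-time behavior: φ → 0. Damping (γ=1.9) dissipates energy; oscillations decay exponentially.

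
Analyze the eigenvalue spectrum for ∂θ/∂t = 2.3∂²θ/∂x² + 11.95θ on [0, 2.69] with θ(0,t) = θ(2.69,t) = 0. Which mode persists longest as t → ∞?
Eigenvalues: λₙ = 2.3n²π²/2.69² - 11.95.
First three modes:
  n=1: λ₁ = 2.3π²/2.69² - 11.95 ≈ -8.813
  n=2: λ₂ = 9.2π²/2.69² - 11.95 ≈ 0.598
  n=3: λ₃ = 20.7π²/2.69² - 11.95 ≈ 16.284
Since 2.3π²/2.69² ≈ 3.137 < 11.95, λ₁ < 0.
The n=1 mode grows fastest (−λₙ is largest for n=1) → dominates.
Asymptotic: θ ~ c₁ sin(πx/2.69) e^{8.813t} (exponential growth at rate −λ₁ ≈ 8.813).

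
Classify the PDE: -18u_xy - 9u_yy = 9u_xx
Rewriting in standard form: -9u_xx - 18u_xy - 9u_yy = 0. A = -9, B = -18, C = -9. Discriminant B² - 4AC = 0. Since 0 = 0, parabolic.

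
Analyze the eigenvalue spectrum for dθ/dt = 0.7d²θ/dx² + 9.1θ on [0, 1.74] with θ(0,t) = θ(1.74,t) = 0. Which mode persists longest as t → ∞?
Eigenvalues: λₙ = 0.7n²π²/1.74² - 9.1.
First three modes:
  n=1: λ₁ = 0.7π²/1.74² - 9.1 ≈ -6.818
  n=2: λ₂ = 2.8π²/1.74² - 9.1 ≈ 0.028
  n=3: λ₃ = 6.3π²/1.74² - 9.1 ≈ 11.437
Since 0.7π²/1.74² ≈ 2.282 < 9.1, λ₁ < 0.
The n=1 mode grows fastest (−λₙ is largest for n=1) → dominates.
Asymptotic: θ ~ c₁ sin(πx/1.74) e^{6.818t} (exponential growth at rate −λ₁ ≈ 6.818).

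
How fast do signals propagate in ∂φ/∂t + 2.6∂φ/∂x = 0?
Speed = 2.6. Information travels along x - 2.6t = const (rightward).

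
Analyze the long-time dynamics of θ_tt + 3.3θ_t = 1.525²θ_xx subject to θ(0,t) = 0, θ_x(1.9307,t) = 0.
Long-time behavior: θ → 0. Damping (γ=3.3) dissipates energy; oscillations decay exponentially.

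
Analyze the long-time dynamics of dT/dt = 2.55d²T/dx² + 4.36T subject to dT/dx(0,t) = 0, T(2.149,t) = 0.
Long-time behavior: T grows unboundedly. Reaction dominates diffusion (r=4.36 > κπ²/(4L²)≈1.36); solution grows exponentially.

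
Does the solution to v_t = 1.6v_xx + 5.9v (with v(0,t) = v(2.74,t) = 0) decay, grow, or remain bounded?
v grows unboundedly. Reaction dominates diffusion (r=5.9 > κπ²/L²≈2.1); solution grows exponentially.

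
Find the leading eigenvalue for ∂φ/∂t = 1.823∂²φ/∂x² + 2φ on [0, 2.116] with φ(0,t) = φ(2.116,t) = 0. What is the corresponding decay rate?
Eigenvalues: λₙ = 1.823n²π²/2.116² - 2.
First three modes:
  n=1: λ₁ = 1.823π²/2.116² - 2 ≈ 2.018
  n=2: λ₂ = 7.292π²/2.116² - 2 ≈ 14.074
  n=3: λ₃ = 16.407π²/2.116² - 2 ≈ 34.166
Since 1.823π²/2.116² ≈ 4.018 > 2, all λₙ > 0.
The n=1 mode decays slowest → dominates as t → ∞.
Asymptotic: φ ~ c₁ sin(πx/2.116) e^{-λ₁t} with decay rate λ₁ ≈ 2.018.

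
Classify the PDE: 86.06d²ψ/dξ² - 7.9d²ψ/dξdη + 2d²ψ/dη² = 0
A = 86.06, B = -7.9, C = 2. Discriminant B² - 4AC = -626.07. Since -626.07 < 0, elliptic.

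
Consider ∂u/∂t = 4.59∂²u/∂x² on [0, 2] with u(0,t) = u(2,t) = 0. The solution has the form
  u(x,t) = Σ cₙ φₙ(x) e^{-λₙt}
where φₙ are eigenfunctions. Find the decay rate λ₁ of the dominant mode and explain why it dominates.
Eigenvalues: λₙ = 4.59n²π²/2².
First three modes:
  n=1: λ₁ = 4.59π²/2² ≈ 11.325
  n=2: λ₂ = 18.36π²/2² ≈ 45.301 (4× faster decay)
  n=3: λ₃ = 41.31π²/2² ≈ 101.928 (9× faster decay)
As t → ∞, higher modes decay exponentially faster. The n=1 mode dominates: u ~ c₁ sin(πx/2) e^{-λ₁t}.
Decay rate: λ₁ = 4.59π²/2² ≈ 11.325.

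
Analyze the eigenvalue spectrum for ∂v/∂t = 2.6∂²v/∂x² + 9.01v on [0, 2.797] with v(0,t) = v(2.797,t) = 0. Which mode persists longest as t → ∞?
Eigenvalues: λₙ = 2.6n²π²/2.797² - 9.01.
First three modes:
  n=1: λ₁ = 2.6π²/2.797² - 9.01 ≈ -5.73
  n=2: λ₂ = 10.4π²/2.797² - 9.01 ≈ 4.11
  n=3: λ₃ = 23.4π²/2.797² - 9.01 ≈ 20.511
Since 2.6π²/2.797² ≈ 3.28 < 9.01, λ₁ < 0.
The n=1 mode grows fastest (−λₙ is largest for n=1) → dominates.
Asymptotic: v ~ c₁ sin(πx/2.797) e^{5.73t} (exponential growth at rate −λ₁ ≈ 5.73).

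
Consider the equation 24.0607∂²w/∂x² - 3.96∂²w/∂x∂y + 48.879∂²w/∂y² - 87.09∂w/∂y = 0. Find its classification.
Elliptic. (A = 24.0607, B = -3.96, C = 48.879 gives B² - 4AC = -4688.5702212.)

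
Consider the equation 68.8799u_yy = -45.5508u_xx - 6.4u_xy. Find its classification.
Rewriting in standard form: 45.5508u_xx + 6.4u_xy + 68.8799u_yy = 0. Elliptic. (A = 45.5508, B = 6.4, C = 68.8799 gives B² - 4AC = -12509.17819568.)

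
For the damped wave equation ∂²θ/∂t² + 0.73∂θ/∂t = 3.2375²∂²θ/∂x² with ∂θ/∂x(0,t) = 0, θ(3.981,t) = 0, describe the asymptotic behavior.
θ → 0. Damping (γ=0.73) dissipates energy; oscillations decay exponentially.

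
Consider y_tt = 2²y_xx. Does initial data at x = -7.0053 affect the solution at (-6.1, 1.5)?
Yes. The domain of dependence is [-9.1, -3.1], and -7.0053 ∈ [-9.1, -3.1].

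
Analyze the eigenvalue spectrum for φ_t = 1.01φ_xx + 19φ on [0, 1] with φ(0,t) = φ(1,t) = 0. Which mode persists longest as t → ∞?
Eigenvalues: λₙ = 1.01n²π²/1² - 19.
First three modes:
  n=1: λ₁ = 1.01π² - 19 ≈ -9.032
  n=2: λ₂ = 4.04π² - 19 ≈ 20.873
  n=3: λ₃ = 9.09π² - 19 ≈ 70.715
Since 1.01π² ≈ 9.968 < 19, λ₁ < 0.
The n=1 mode grows fastest (−λₙ is largest for n=1) → dominates.
Asymptotic: φ ~ c₁ sin(πx/1) e^{9.032t} (exponential growth at rate −λ₁ ≈ 9.032).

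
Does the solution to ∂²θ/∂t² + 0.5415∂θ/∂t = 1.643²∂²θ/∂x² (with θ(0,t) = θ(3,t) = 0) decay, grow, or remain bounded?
θ → 0. Damping (γ=0.5415) dissipates energy; oscillations decay exponentially.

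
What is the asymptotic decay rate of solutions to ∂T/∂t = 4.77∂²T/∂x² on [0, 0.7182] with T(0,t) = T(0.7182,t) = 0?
Eigenvalues: λₙ = 4.77n²π²/0.7182².
First three modes:
  n=1: λ₁ = 4.77π²/0.7182² ≈ 91.27
  n=2: λ₂ = 19.08π²/0.7182² ≈ 365.079 (4× faster decay)
  n=3: λ₃ = 42.93π²/0.7182² ≈ 821.429 (9× faster decay)
As t → ∞, higher modes decay exponentially faster. The n=1 mode dominates: T ~ c₁ sin(πx/0.7182) e^{-λ₁t}.
Decay rate: λ₁ = 4.77π²/0.7182² ≈ 91.27.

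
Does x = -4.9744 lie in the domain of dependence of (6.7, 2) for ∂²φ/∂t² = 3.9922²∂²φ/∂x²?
No. The domain of dependence is [-1.2844, 14.6844], and -4.9744 is outside this interval.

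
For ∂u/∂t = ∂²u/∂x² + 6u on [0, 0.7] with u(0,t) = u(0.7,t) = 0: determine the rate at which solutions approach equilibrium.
Eigenvalues: λₙ = n²π²/0.7² - 6.
First three modes:
  n=1: λ₁ = π²/0.7² - 6 ≈ 14.142
  n=2: λ₂ = 4π²/0.7² - 6 ≈ 74.568
  n=3: λ₃ = 9π²/0.7² - 6 ≈ 175.278
Since π²/0.7² ≈ 20.142 > 6, all λₙ > 0.
The n=1 mode decays slowest → dominates as t → ∞.
Asymptotic: u ~ c₁ sin(πx/0.7) e^{-λ₁t} with decay rate λ₁ ≈ 14.142.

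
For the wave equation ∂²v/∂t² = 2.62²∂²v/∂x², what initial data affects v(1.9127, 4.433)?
Domain of dependence: [-9.70176, 13.52716]. Signals travel at speed 2.62, so data within |x - 1.9127| ≤ 2.62·4.433 = 11.61446 can reach the point.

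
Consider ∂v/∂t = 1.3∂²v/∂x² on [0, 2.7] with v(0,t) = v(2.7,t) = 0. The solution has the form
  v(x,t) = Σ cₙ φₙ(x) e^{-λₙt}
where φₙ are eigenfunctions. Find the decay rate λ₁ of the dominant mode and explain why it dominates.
Eigenvalues: λₙ = 1.3n²π²/2.7².
First three modes:
  n=1: λ₁ = 1.3π²/2.7² ≈ 1.76
  n=2: λ₂ = 5.2π²/2.7² ≈ 7.04 (4× faster decay)
  n=3: λ₃ = 11.7π²/2.7² ≈ 15.84 (9× faster decay)
As t → ∞, higher modes decay exponentially faster. The n=1 mode dominates: v ~ c₁ sin(πx/2.7) e^{-λ₁t}.
Decay rate: λ₁ = 1.3π²/2.7² ≈ 1.76.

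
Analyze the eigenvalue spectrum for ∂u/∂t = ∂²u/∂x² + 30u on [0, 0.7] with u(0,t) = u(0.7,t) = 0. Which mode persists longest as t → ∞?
Eigenvalues: λₙ = n²π²/0.7² - 30.
First three modes:
  n=1: λ₁ = π²/0.7² - 30 ≈ -9.858
  n=2: λ₂ = 4π²/0.7² - 30 ≈ 50.568
  n=3: λ₃ = 9π²/0.7² - 30 ≈ 151.278
Since π²/0.7² ≈ 20.142 < 30, λ₁ < 0.
The n=1 mode grows fastest (−λₙ is largest for n=1) → dominates.
Asymptotic: u ~ c₁ sin(πx/0.7) e^{9.858t} (exponential growth at rate −λ₁ ≈ 9.858).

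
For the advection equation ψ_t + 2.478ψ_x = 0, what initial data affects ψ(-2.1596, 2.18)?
A single point: x = -7.56164. The characteristic through (-2.1596, 2.18) is x - 2.478t = const, so x = -2.1596 - 2.478·2.18 = -7.56164.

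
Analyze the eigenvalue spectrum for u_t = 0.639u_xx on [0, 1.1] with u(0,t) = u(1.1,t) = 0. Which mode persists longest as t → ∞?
Eigenvalues: λₙ = 0.639n²π²/1.1².
First three modes:
  n=1: λ₁ = 0.639π²/1.1² ≈ 5.212
  n=2: λ₂ = 2.556π²/1.1² ≈ 20.849 (4× faster decay)
  n=3: λ₃ = 5.751π²/1.1² ≈ 46.909 (9× faster decay)
As t → ∞, higher modes decay exponentially faster. The n=1 mode dominates: u ~ c₁ sin(πx/1.1) e^{-λ₁t}.
Decay rate: λ₁ = 0.639π²/1.1² ≈ 5.212.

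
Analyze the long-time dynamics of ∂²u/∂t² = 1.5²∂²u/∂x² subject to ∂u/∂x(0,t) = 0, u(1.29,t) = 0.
Long-time behavior: u oscillates (no decay). Energy is conserved; the solution oscillates indefinitely as standing waves.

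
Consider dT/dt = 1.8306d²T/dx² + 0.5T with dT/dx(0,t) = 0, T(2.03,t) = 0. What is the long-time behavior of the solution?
As t → ∞, T → 0. Diffusion dominates reaction (r=0.5 < κπ²/(4L²)≈1.1); solution decays.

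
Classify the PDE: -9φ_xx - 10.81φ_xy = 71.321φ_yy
Rewriting in standard form: -9φ_xx - 10.81φ_xy - 71.321φ_yy = 0. A = -9, B = -10.81, C = -71.321. Discriminant B² - 4AC = -2450.6999. Since -2450.6999 < 0, elliptic.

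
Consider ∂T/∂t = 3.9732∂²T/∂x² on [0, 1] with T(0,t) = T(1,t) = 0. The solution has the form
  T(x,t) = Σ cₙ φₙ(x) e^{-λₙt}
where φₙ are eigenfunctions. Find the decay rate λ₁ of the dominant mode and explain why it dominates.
Eigenvalues: λₙ = 3.9732n²π².
First three modes:
  n=1: λ₁ = 3.9732π² ≈ 39.214
  n=2: λ₂ = 15.8928π² ≈ 156.856 (4× faster decay)
  n=3: λ₃ = 35.7588π² ≈ 352.925 (9× faster decay)
As t → ∞, higher modes decay exponentially faster. The n=1 mode dominates: T ~ c₁ sin(πx) e^{-λ₁t}.
Decay rate: λ₁ = 3.9732π² ≈ 39.214.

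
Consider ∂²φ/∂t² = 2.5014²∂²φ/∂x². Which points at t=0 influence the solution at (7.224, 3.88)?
Domain of dependence: [-2.481432, 16.929432]. Signals travel at speed 2.5014, so data within |x - 7.224| ≤ 2.5014·3.88 = 9.705432 can reach the point.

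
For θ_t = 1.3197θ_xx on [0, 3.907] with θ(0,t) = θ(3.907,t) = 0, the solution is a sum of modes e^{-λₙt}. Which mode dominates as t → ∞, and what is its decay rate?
Eigenvalues: λₙ = 1.3197n²π²/3.907².
First three modes:
  n=1: λ₁ = 1.3197π²/3.907² ≈ 0.853
  n=2: λ₂ = 5.2788π²/3.907² ≈ 3.413 (4× faster decay)
  n=3: λ₃ = 11.8773π²/3.907² ≈ 7.679 (9× faster decay)
As t → ∞, higher modes decay exponentially faster. The n=1 mode dominates: θ ~ c₁ sin(πx/3.907) e^{-λ₁t}.
Decay rate: λ₁ = 1.3197π²/3.907² ≈ 0.853.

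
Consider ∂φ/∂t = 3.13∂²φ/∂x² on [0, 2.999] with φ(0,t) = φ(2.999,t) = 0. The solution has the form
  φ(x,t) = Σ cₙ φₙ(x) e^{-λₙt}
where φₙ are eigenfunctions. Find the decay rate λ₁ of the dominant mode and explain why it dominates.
Eigenvalues: λₙ = 3.13n²π²/2.999².
First three modes:
  n=1: λ₁ = 3.13π²/2.999² ≈ 3.435
  n=2: λ₂ = 12.52π²/2.999² ≈ 13.739 (4× faster decay)
  n=3: λ₃ = 28.17π²/2.999² ≈ 30.912 (9× faster decay)
As t → ∞, higher modes decay exponentially faster. The n=1 mode dominates: φ ~ c₁ sin(πx/2.999) e^{-λ₁t}.
Decay rate: λ₁ = 3.13π²/2.999² ≈ 3.435.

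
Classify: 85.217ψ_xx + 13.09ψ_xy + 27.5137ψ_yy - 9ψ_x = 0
Elliptic (discriminant = -9207.1917916).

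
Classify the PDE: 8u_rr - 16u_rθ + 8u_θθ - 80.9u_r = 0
A = 8, B = -16, C = 8. Discriminant B² - 4AC = 0. Since 0 = 0, parabolic.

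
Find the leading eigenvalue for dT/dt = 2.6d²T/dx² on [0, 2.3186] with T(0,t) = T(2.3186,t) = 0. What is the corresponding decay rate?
Eigenvalues: λₙ = 2.6n²π²/2.3186².
First three modes:
  n=1: λ₁ = 2.6π²/2.3186² ≈ 4.773
  n=2: λ₂ = 10.4π²/2.3186² ≈ 19.093 (4× faster decay)
  n=3: λ₃ = 23.4π²/2.3186² ≈ 42.96 (9× faster decay)
As t → ∞, higher modes decay exponentially faster. The n=1 mode dominates: T ~ c₁ sin(πx/2.3186) e^{-λ₁t}.
Decay rate: λ₁ = 2.6π²/2.3186² ≈ 4.773.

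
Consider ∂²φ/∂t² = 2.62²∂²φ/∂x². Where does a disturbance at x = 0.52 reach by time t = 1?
Domain of influence: [-2.1, 3.14]. Data at x = 0.52 spreads outward at speed 2.62.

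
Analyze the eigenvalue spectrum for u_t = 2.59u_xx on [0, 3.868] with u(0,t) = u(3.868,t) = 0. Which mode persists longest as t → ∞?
Eigenvalues: λₙ = 2.59n²π²/3.868².
First three modes:
  n=1: λ₁ = 2.59π²/3.868² ≈ 1.709
  n=2: λ₂ = 10.36π²/3.868² ≈ 6.834 (4× faster decay)
  n=3: λ₃ = 23.31π²/3.868² ≈ 15.377 (9× faster decay)
As t → ∞, higher modes decay exponentially faster. The n=1 mode dominates: u ~ c₁ sin(πx/3.868) e^{-λ₁t}.
Decay rate: λ₁ = 2.59π²/3.868² ≈ 1.709.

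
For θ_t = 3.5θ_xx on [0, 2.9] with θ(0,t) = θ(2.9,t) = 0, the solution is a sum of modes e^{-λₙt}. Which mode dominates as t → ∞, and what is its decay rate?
Eigenvalues: λₙ = 3.5n²π²/2.9².
First three modes:
  n=1: λ₁ = 3.5π²/2.9² ≈ 4.107
  n=2: λ₂ = 14π²/2.9² ≈ 16.43 (4× faster decay)
  n=3: λ₃ = 31.5π²/2.9² ≈ 36.967 (9× faster decay)
As t → ∞, higher modes decay exponentially faster. The n=1 mode dominates: θ ~ c₁ sin(πx/2.9) e^{-λ₁t}.
Decay rate: λ₁ = 3.5π²/2.9² ≈ 4.107.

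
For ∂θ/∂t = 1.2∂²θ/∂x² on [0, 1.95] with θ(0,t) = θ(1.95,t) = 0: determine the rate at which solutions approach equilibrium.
Eigenvalues: λₙ = 1.2n²π²/1.95².
First three modes:
  n=1: λ₁ = 1.2π²/1.95² ≈ 3.115
  n=2: λ₂ = 4.8π²/1.95² ≈ 12.459 (4× faster decay)
  n=3: λ₃ = 10.8π²/1.95² ≈ 28.032 (9× faster decay)
As t → ∞, higher modes decay exponentially faster. The n=1 mode dominates: θ ~ c₁ sin(πx/1.95) e^{-λ₁t}.
Decay rate: λ₁ = 1.2π²/1.95² ≈ 3.115.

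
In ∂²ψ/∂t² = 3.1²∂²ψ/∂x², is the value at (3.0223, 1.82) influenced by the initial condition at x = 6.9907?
Yes. The domain of dependence is [-2.6197, 8.6643], and 6.9907 ∈ [-2.6197, 8.6643].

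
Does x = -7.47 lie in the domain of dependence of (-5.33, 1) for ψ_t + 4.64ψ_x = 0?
No. Only data at x = -9.97 affects (-5.33, 1). Advection has one-way propagation along characteristics.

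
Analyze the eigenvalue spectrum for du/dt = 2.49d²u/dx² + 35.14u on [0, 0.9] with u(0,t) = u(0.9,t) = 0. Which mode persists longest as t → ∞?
Eigenvalues: λₙ = 2.49n²π²/0.9² - 35.14.
First three modes:
  n=1: λ₁ = 2.49π²/0.9² - 35.14 ≈ -4.8
  n=2: λ₂ = 9.96π²/0.9² - 35.14 ≈ 86.22
  n=3: λ₃ = 22.41π²/0.9² - 35.14 ≈ 237.919
Since 2.49π²/0.9² ≈ 30.34 < 35.14, λ₁ < 0.
The n=1 mode grows fastest (−λₙ is largest for n=1) → dominates.
Asymptotic: u ~ c₁ sin(πx/0.9) e^{4.8t} (exponential growth at rate −λ₁ ≈ 4.8).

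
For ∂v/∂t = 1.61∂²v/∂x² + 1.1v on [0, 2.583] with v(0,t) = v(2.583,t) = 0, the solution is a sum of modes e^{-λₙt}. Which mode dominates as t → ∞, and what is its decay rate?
Eigenvalues: λₙ = 1.61n²π²/2.583² - 1.1.
First three modes:
  n=1: λ₁ = 1.61π²/2.583² - 1.1 ≈ 1.282
  n=2: λ₂ = 6.44π²/2.583² - 1.1 ≈ 8.427
  n=3: λ₃ = 14.49π²/2.583² - 1.1 ≈ 20.335
Since 1.61π²/2.583² ≈ 2.382 > 1.1, all λₙ > 0.
The n=1 mode decays slowest → dominates as t → ∞.
Asymptotic: v ~ c₁ sin(πx/2.583) e^{-λ₁t} with decay rate λ₁ ≈ 1.282.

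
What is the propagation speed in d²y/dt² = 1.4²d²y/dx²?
Speed = 1.4. Information travels along characteristics x = x₀ ± 1.4t.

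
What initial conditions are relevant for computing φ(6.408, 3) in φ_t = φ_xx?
The entire real line. The heat equation has infinite propagation speed: any initial disturbance instantly affects all points (though exponentially small far away).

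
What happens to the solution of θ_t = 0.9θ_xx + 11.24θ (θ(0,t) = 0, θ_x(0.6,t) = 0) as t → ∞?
θ grows unboundedly. Reaction dominates diffusion (r=11.24 > κπ²/(4L²)≈6.17); solution grows exponentially.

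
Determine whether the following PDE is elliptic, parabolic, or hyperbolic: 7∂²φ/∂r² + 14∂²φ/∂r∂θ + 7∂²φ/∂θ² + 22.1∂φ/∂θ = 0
Coefficients: A = 7, B = 14, C = 7. B² - 4AC = 0, which is zero, so the equation is parabolic.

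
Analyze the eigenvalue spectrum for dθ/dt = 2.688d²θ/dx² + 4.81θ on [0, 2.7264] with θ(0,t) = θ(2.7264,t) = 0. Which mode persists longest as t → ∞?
Eigenvalues: λₙ = 2.688n²π²/2.7264² - 4.81.
First three modes:
  n=1: λ₁ = 2.688π²/2.7264² - 4.81 ≈ -1.241
  n=2: λ₂ = 10.752π²/2.7264² - 4.81 ≈ 9.466
  n=3: λ₃ = 24.192π²/2.7264² - 4.81 ≈ 27.311
Since 2.688π²/2.7264² ≈ 3.569 < 4.81, λ₁ < 0.
The n=1 mode grows fastest (−λₙ is largest for n=1) → dominates.
Asymptotic: θ ~ c₁ sin(πx/2.7264) e^{1.241t} (exponential growth at rate −λ₁ ≈ 1.241).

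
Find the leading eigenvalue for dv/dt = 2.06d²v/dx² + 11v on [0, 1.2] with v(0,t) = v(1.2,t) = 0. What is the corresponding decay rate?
Eigenvalues: λₙ = 2.06n²π²/1.2² - 11.
First three modes:
  n=1: λ₁ = 2.06π²/1.2² - 11 ≈ 3.119
  n=2: λ₂ = 8.24π²/1.2² - 11 ≈ 45.476
  n=3: λ₃ = 18.54π²/1.2² - 11 ≈ 116.071
Since 2.06π²/1.2² ≈ 14.119 > 11, all λₙ > 0.
The n=1 mode decays slowest → dominates as t → ∞.
Asymptotic: v ~ c₁ sin(πx/1.2) e^{-λ₁t} with decay rate λ₁ ≈ 3.119.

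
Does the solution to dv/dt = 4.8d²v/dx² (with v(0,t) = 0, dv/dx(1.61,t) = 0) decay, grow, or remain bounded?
v → 0. Heat escapes through the Dirichlet boundary.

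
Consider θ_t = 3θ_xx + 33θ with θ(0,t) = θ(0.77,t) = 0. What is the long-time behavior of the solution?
As t → ∞, θ → 0. Diffusion dominates reaction (r=33 < κπ²/L²≈49.94); solution decays.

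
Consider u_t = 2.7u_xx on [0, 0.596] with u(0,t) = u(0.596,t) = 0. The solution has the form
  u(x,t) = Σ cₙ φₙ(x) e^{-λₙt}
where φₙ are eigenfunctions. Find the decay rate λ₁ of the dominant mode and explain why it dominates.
Eigenvalues: λₙ = 2.7n²π²/0.596².
First three modes:
  n=1: λ₁ = 2.7π²/0.596² ≈ 75.019
  n=2: λ₂ = 10.8π²/0.596² ≈ 300.076 (4× faster decay)
  n=3: λ₃ = 24.3π²/0.596² ≈ 675.171 (9× faster decay)
As t → ∞, higher modes decay exponentially faster. The n=1 mode dominates: u ~ c₁ sin(πx/0.596) e^{-λ₁t}.
Decay rate: λ₁ = 2.7π²/0.596² ≈ 75.019.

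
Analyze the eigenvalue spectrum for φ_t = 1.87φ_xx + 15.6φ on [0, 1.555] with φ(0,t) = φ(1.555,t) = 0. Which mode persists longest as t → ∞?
Eigenvalues: λₙ = 1.87n²π²/1.555² - 15.6.
First three modes:
  n=1: λ₁ = 1.87π²/1.555² - 15.6 ≈ -7.967
  n=2: λ₂ = 7.48π²/1.555² - 15.6 ≈ 14.931
  n=3: λ₃ = 16.83π²/1.555² - 15.6 ≈ 53.095
Since 1.87π²/1.555² ≈ 7.633 < 15.6, λ₁ < 0.
The n=1 mode grows fastest (−λₙ is largest for n=1) → dominates.
Asymptotic: φ ~ c₁ sin(πx/1.555) e^{7.967t} (exponential growth at rate −λ₁ ≈ 7.967).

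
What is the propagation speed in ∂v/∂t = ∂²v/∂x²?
Infinite. The heat equation is parabolic, not hyperbolic, so disturbances propagate instantly.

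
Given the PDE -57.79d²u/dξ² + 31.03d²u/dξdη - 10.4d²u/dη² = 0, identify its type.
The second-order coefficients are A = -57.79, B = 31.03, C = -10.4. Since B² - 4AC = -1441.2031 < 0, this is an elliptic PDE.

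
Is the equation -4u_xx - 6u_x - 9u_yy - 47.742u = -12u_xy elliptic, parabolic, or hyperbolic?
Rewriting in standard form: -4u_xx + 12u_xy - 9u_yy - 6u_x - 47.742u = 0. Computing B² - 4AC with A = -4, B = 12, C = -9: discriminant = 0 (zero). Answer: parabolic.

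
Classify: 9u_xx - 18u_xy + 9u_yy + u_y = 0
Parabolic (discriminant = 0).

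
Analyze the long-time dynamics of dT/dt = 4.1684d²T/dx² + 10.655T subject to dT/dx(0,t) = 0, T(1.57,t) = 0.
Long-time behavior: T grows unboundedly. Reaction dominates diffusion (r=10.655 > κπ²/(4L²)≈4.17); solution grows exponentially.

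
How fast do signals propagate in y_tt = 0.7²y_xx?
Speed = 0.7. Information travels along characteristics x = x₀ ± 0.7t.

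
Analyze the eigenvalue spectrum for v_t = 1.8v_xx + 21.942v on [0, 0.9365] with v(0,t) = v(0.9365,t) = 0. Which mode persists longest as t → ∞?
Eigenvalues: λₙ = 1.8n²π²/0.9365² - 21.942.
First three modes:
  n=1: λ₁ = 1.8π²/0.9365² - 21.942 ≈ -1.686
  n=2: λ₂ = 7.2π²/0.9365² - 21.942 ≈ 59.083
  n=3: λ₃ = 16.2π²/0.9365² - 21.942 ≈ 160.363
Since 1.8π²/0.9365² ≈ 20.256 < 21.942, λ₁ < 0.
The n=1 mode grows fastest (−λₙ is largest for n=1) → dominates.
Asymptotic: v ~ c₁ sin(πx/0.9365) e^{1.686t} (exponential growth at rate −λ₁ ≈ 1.686).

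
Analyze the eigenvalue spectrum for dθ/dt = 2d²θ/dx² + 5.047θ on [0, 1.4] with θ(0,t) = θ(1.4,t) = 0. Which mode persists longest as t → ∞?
Eigenvalues: λₙ = 2n²π²/1.4² - 5.047.
First three modes:
  n=1: λ₁ = 2π²/1.4² - 5.047 ≈ 5.024
  n=2: λ₂ = 8π²/1.4² - 5.047 ≈ 35.237
  n=3: λ₃ = 18π²/1.4² - 5.047 ≈ 85.592
Since 2π²/1.4² ≈ 10.071 > 5.047, all λₙ > 0.
The n=1 mode decays slowest → dominates as t → ∞.
Asymptotic: θ ~ c₁ sin(πx/1.4) e^{-λ₁t} with decay rate λ₁ ≈ 5.024.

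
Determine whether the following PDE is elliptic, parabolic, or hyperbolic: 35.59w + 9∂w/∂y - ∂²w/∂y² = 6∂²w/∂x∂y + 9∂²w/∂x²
Rewriting in standard form: -9∂²w/∂x² - 6∂²w/∂x∂y - ∂²w/∂y² + 9∂w/∂y + 35.59w = 0. Coefficients: A = -9, B = -6, C = -1. B² - 4AC = 0, which is zero, so the equation is parabolic.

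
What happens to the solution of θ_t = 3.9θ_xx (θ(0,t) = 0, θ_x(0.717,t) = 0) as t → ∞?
θ → 0. Heat escapes through the Dirichlet boundary.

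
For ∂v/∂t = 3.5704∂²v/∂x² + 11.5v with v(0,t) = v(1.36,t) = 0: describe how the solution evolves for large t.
v → 0. Diffusion dominates reaction (r=11.5 < κπ²/L²≈19.05); solution decays.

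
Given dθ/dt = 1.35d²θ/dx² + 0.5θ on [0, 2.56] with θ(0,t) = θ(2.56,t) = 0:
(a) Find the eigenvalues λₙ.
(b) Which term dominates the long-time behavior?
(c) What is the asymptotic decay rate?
Eigenvalues: λₙ = 1.35n²π²/2.56² - 0.5.
First three modes:
  n=1: λ₁ = 1.35π²/2.56² - 0.5 ≈ 1.533
  n=2: λ₂ = 5.4π²/2.56² - 0.5 ≈ 7.632
  n=3: λ₃ = 12.15π²/2.56² - 0.5 ≈ 17.798
Since 1.35π²/2.56² ≈ 2.033 > 0.5, all λₙ > 0.
The n=1 mode decays slowest → dominates as t → ∞.
Asymptotic: θ ~ c₁ sin(πx/2.56) e^{-λ₁t} with decay rate λ₁ ≈ 1.533.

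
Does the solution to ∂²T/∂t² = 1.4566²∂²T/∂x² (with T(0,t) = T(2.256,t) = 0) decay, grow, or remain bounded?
T oscillates (no decay). Energy is conserved; the solution oscillates indefinitely as standing waves.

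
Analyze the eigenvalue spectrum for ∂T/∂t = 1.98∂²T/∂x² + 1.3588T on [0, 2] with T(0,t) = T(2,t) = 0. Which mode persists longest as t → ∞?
Eigenvalues: λₙ = 1.98n²π²/2² - 1.3588.
First three modes:
  n=1: λ₁ = 1.98π²/2² - 1.3588 ≈ 3.527
  n=2: λ₂ = 7.92π²/2² - 1.3588 ≈ 18.183
  n=3: λ₃ = 17.82π²/2² - 1.3588 ≈ 42.61
Since 1.98π²/2² ≈ 4.885 > 1.3588, all λₙ > 0.
The n=1 mode decays slowest → dominates as t → ∞.
Asymptotic: T ~ c₁ sin(πx/2) e^{-λ₁t} with decay rate λ₁ ≈ 3.527.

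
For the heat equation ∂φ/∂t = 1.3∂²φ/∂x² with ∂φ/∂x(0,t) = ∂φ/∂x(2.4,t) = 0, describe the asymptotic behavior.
φ → constant (steady state). Heat is conserved (no flux at boundaries); solution approaches the spatial average.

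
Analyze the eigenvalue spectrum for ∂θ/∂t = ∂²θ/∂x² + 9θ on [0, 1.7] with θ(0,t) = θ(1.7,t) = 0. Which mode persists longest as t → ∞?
Eigenvalues: λₙ = n²π²/1.7² - 9.
First three modes:
  n=1: λ₁ = π²/1.7² - 9 ≈ -5.585
  n=2: λ₂ = 4π²/1.7² - 9 ≈ 4.66
  n=3: λ₃ = 9π²/1.7² - 9 ≈ 21.736
Since π²/1.7² ≈ 3.415 < 9, λ₁ < 0.
The n=1 mode grows fastest (−λₙ is largest for n=1) → dominates.
Asymptotic: θ ~ c₁ sin(πx/1.7) e^{5.585t} (exponential growth at rate −λ₁ ≈ 5.585).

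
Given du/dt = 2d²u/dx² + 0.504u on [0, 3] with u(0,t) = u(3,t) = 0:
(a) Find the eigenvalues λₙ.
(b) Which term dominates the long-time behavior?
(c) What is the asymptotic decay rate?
Eigenvalues: λₙ = 2n²π²/3² - 0.504.
First three modes:
  n=1: λ₁ = 2π²/3² - 0.504 ≈ 1.689
  n=2: λ₂ = 8π²/3² - 0.504 ≈ 8.269
  n=3: λ₃ = 18π²/3² - 0.504 ≈ 19.235
Since 2π²/3² ≈ 2.193 > 0.504, all λₙ > 0.
The n=1 mode decays slowest → dominates as t → ∞.
Asymptotic: u ~ c₁ sin(πx/3) e^{-λ₁t} with decay rate λ₁ ≈ 1.689.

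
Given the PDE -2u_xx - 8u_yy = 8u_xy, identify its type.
Rewriting in standard form: -2u_xx - 8u_xy - 8u_yy = 0. The second-order coefficients are A = -2, B = -8, C = -8. Since B² - 4AC = 0 = 0, this is a parabolic PDE.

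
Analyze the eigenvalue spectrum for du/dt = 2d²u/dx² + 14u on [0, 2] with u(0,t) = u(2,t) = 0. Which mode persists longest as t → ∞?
Eigenvalues: λₙ = 2n²π²/2² - 14.
First three modes:
  n=1: λ₁ = 2π²/2² - 14 ≈ -9.065
  n=2: λ₂ = 8π²/2² - 14 ≈ 5.739
  n=3: λ₃ = 18π²/2² - 14 ≈ 30.413
Since 2π²/2² ≈ 4.935 < 14, λ₁ < 0.
The n=1 mode grows fastest (−λₙ is largest for n=1) → dominates.
Asymptotic: u ~ c₁ sin(πx/2) e^{9.065t} (exponential growth at rate −λ₁ ≈ 9.065).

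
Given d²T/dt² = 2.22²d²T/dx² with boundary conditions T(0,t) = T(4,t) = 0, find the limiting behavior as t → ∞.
T oscillates (no decay). Energy is conserved; the solution oscillates indefinitely as standing waves.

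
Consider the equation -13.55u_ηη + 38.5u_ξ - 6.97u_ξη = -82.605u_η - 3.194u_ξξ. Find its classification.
Rewriting in standard form: 3.194u_ξξ - 6.97u_ξη - 13.55u_ηη + 38.5u_ξ + 82.605u_η = 0. Hyperbolic. (A = 3.194, B = -6.97, C = -13.55 gives B² - 4AC = 221.6957.)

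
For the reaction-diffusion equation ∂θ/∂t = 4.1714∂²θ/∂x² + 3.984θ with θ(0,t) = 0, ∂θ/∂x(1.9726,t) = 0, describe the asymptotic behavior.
θ grows unboundedly. Reaction dominates diffusion (r=3.984 > κπ²/(4L²)≈2.65); solution grows exponentially.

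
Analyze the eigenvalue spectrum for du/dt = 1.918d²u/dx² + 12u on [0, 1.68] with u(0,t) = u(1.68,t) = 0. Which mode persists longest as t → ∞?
Eigenvalues: λₙ = 1.918n²π²/1.68² - 12.
First three modes:
  n=1: λ₁ = 1.918π²/1.68² - 12 ≈ -5.293
  n=2: λ₂ = 7.672π²/1.68² - 12 ≈ 14.828
  n=3: λ₃ = 17.262π²/1.68² - 12 ≈ 48.363
Since 1.918π²/1.68² ≈ 6.707 < 12, λ₁ < 0.
The n=1 mode grows fastest (−λₙ is largest for n=1) → dominates.
Asymptotic: u ~ c₁ sin(πx/1.68) e^{5.293t} (exponential growth at rate −λ₁ ≈ 5.293).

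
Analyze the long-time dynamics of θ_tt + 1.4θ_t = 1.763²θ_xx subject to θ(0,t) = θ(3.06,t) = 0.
Long-time behavior: θ → 0. Damping (γ=1.4) dissipates energy; oscillations decay exponentially.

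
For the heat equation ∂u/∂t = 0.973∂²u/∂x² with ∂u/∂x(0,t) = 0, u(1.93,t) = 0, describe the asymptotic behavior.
u → 0. Heat escapes through the Dirichlet boundary.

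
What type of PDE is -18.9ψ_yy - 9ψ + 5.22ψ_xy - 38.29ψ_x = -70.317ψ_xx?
Rewriting in standard form: 70.317ψ_xx + 5.22ψ_xy - 18.9ψ_yy - 38.29ψ_x - 9ψ = 0. With A = 70.317, B = 5.22, C = -18.9, the discriminant is 5343.2136. This is a hyperbolic PDE.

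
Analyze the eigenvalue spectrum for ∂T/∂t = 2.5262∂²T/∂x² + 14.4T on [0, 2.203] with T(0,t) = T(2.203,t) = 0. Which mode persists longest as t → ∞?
Eigenvalues: λₙ = 2.5262n²π²/2.203² - 14.4.
First three modes:
  n=1: λ₁ = 2.5262π²/2.203² - 14.4 ≈ -9.263
  n=2: λ₂ = 10.1048π²/2.203² - 14.4 ≈ 6.149
  n=3: λ₃ = 22.7358π²/2.203² - 14.4 ≈ 31.836
Since 2.5262π²/2.203² ≈ 5.137 < 14.4, λ₁ < 0.
The n=1 mode grows fastest (−λₙ is largest for n=1) → dominates.
Asymptotic: T ~ c₁ sin(πx/2.203) e^{9.263t} (exponential growth at rate −λ₁ ≈ 9.263).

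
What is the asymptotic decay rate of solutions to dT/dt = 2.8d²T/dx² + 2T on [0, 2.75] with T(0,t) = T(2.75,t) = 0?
Eigenvalues: λₙ = 2.8n²π²/2.75² - 2.
First three modes:
  n=1: λ₁ = 2.8π²/2.75² - 2 ≈ 1.654
  n=2: λ₂ = 11.2π²/2.75² - 2 ≈ 12.617
  n=3: λ₃ = 25.2π²/2.75² - 2 ≈ 30.888
Since 2.8π²/2.75² ≈ 3.654 > 2, all λₙ > 0.
The n=1 mode decays slowest → dominates as t → ∞.
Asymptotic: T ~ c₁ sin(πx/2.75) e^{-λ₁t} with decay rate λ₁ ≈ 1.654.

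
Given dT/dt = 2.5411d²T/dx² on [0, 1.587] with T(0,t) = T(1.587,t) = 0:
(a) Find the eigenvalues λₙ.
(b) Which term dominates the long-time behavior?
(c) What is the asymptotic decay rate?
Eigenvalues: λₙ = 2.5411n²π²/1.587².
First three modes:
  n=1: λ₁ = 2.5411π²/1.587² ≈ 9.958
  n=2: λ₂ = 10.1644π²/1.587² ≈ 39.832 (4× faster decay)
  n=3: λ₃ = 22.8699π²/1.587² ≈ 89.621 (9× faster decay)
As t → ∞, higher modes decay exponentially faster. The n=1 mode dominates: T ~ c₁ sin(πx/1.587) e^{-λ₁t}.
Decay rate: λ₁ = 2.5411π²/1.587² ≈ 9.958.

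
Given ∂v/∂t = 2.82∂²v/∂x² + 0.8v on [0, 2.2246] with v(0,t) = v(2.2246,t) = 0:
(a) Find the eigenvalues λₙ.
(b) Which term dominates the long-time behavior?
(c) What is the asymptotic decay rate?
Eigenvalues: λₙ = 2.82n²π²/2.2246² - 0.8.
First three modes:
  n=1: λ₁ = 2.82π²/2.2246² - 0.8 ≈ 4.824
  n=2: λ₂ = 11.28π²/2.2246² - 0.8 ≈ 21.696
  n=3: λ₃ = 25.38π²/2.2246² - 0.8 ≈ 49.816
Since 2.82π²/2.2246² ≈ 5.624 > 0.8, all λₙ > 0.
The n=1 mode decays slowest → dominates as t → ∞.
Asymptotic: v ~ c₁ sin(πx/2.2246) e^{-λ₁t} with decay rate λ₁ ≈ 4.824.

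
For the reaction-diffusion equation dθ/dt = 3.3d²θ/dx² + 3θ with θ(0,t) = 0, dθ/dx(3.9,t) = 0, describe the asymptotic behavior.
θ grows unboundedly. Reaction dominates diffusion (r=3 > κπ²/(4L²)≈0.54); solution grows exponentially.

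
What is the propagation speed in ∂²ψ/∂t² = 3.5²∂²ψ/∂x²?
Speed = 3.5. Information travels along characteristics x = x₀ ± 3.5t.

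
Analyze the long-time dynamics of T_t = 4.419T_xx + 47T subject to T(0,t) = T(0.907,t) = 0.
Long-time behavior: T → 0. Diffusion dominates reaction (r=47 < κπ²/L²≈53.02); solution decays.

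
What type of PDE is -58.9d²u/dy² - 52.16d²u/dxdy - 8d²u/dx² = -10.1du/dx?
Rewriting in standard form: -8d²u/dx² - 52.16d²u/dxdy - 58.9d²u/dy² + 10.1du/dx = 0. With A = -8, B = -52.16, C = -58.9, the discriminant is 835.8656. This is a hyperbolic PDE.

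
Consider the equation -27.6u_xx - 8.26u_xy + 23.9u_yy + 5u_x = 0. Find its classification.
Hyperbolic. (A = -27.6, B = -8.26, C = 23.9 gives B² - 4AC = 2706.7876.)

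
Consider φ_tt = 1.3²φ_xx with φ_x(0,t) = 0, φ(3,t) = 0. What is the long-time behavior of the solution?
As t → ∞, φ oscillates (no decay). Energy is conserved; the solution oscillates indefinitely as standing waves.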